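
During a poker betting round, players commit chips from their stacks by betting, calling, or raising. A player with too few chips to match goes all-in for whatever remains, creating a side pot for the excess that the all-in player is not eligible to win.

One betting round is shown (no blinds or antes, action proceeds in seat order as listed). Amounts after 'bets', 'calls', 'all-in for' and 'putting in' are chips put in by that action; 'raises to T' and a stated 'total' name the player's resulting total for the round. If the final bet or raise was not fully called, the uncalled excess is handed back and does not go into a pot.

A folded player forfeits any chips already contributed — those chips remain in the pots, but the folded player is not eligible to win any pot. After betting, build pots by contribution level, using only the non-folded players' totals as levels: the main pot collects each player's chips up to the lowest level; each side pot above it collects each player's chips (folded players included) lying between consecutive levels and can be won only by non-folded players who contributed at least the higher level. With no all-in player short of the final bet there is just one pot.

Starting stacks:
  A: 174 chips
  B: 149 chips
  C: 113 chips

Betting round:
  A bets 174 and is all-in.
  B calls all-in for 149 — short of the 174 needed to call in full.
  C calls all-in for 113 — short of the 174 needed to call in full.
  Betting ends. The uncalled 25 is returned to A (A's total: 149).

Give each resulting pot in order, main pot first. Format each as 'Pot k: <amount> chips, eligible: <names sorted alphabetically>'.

Contributions (after 25 returned to A): A=149, B=149, C=113
Pot levels (distinct totals of non-folded players): 113, 149
Layer 1-113: 113 each from A, B, C = 113*3 = 339 chips; eligible A, B, C
Layer 114-149: 36 each from A, B = 36*2 = 72 chips; eligible A, B

Pot 1: 339 chips, eligible: A, B, C
Pot 2: 72 chips, eligible: A, B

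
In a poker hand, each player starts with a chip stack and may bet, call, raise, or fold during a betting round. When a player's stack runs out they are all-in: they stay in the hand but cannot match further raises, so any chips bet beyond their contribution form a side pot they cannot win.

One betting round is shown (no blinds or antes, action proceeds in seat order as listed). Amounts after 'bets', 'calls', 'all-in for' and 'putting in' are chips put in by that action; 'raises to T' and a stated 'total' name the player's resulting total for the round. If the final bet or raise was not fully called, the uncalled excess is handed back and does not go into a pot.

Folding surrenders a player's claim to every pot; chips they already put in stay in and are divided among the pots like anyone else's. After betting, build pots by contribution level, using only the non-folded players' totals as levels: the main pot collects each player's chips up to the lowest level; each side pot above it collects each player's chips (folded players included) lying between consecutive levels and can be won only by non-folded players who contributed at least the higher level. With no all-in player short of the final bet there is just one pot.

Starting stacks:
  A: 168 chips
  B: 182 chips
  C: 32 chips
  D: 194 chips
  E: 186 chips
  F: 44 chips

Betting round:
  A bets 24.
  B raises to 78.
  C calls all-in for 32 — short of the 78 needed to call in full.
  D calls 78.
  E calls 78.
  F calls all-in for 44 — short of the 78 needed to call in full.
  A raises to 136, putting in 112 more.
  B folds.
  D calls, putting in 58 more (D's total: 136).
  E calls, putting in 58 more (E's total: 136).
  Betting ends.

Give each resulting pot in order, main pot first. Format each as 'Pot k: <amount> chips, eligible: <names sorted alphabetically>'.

Contributions: A=136, B=78, C=32, D=136, E=136, F=44
Folded: B
Pot levels (distinct totals of non-folded players): 32, 44, 136
Layer 1-32: 32 each from A, B, C, D, E, F = 32*6 = 192 chips; eligible A, C, D, E, F
Layer 33-44: 12 each from A, B, D, E, F = 12*5 = 60 chips; eligible A, D, E, F
Layer 45-136: A 92 + B 34 + D 92 + E 92 = 310 chips; eligible A, D, E

Pot 1: 192 chips, eligible: A, C, D, E, F
Pot 2: 60 chips, eligible: A, D, E, F
Pot 3: 310 chips, eligible: A, D, E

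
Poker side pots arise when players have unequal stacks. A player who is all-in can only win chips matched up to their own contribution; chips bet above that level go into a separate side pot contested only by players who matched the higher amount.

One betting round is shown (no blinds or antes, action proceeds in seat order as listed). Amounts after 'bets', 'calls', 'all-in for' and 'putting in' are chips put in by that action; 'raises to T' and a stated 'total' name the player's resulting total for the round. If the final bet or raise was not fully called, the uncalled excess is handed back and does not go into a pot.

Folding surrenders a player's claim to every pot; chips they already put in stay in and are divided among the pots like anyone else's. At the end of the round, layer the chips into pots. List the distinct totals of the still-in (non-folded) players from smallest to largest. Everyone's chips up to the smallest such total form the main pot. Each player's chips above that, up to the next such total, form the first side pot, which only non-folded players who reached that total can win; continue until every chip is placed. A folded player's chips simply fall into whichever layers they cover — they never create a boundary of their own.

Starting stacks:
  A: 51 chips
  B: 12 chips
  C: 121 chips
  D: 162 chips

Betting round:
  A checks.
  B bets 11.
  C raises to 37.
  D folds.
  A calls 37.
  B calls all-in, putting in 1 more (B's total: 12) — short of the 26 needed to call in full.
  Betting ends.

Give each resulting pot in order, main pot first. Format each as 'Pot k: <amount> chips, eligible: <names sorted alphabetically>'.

Pot 1: 36 chips, eligible: A, B, C
Pot 2: 50 chips, eligible: A, C

Derivation:
Contributions: A=37, B=12, C=37
Folded: D
Pot levels (distinct totals of non-folded players): 12, 37
Layer 1-12: 12 each from A, B, C = 12*3 = 36 chips; eligible A, B, C
Layer 13-37: 25 each from A, C = 25*2 = 50 chips; eligible A, C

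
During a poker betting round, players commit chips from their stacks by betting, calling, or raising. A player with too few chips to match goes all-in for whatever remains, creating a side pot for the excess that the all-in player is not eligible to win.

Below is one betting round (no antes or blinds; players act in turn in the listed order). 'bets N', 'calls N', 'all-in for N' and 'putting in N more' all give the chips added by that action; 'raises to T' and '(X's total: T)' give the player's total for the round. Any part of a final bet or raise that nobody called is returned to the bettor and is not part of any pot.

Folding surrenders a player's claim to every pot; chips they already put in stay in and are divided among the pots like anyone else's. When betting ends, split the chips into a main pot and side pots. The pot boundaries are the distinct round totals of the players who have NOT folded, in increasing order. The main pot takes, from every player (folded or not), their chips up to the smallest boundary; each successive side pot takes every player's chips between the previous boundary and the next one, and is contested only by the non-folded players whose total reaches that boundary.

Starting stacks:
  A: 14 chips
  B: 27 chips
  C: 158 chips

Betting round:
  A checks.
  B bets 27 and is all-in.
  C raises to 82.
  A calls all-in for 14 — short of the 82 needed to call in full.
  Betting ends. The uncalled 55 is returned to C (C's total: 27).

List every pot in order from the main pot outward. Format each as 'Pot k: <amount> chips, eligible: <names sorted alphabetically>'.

Pot 1: 42 chips, eligible: A, B, C
Pot 2: 26 chips, eligible: B, C

Derivation:
Contributions (after 55 returned to C): A=14, B=27, C=27
Pot levels (distinct totals of non-folded players): 14, 27
Layer 1-14: 14 each from A, B, C = 14*3 = 42 chips; eligible A, B, C
Layer 15-27: 13 each from B, C = 13*2 = 26 chips; eligible B, C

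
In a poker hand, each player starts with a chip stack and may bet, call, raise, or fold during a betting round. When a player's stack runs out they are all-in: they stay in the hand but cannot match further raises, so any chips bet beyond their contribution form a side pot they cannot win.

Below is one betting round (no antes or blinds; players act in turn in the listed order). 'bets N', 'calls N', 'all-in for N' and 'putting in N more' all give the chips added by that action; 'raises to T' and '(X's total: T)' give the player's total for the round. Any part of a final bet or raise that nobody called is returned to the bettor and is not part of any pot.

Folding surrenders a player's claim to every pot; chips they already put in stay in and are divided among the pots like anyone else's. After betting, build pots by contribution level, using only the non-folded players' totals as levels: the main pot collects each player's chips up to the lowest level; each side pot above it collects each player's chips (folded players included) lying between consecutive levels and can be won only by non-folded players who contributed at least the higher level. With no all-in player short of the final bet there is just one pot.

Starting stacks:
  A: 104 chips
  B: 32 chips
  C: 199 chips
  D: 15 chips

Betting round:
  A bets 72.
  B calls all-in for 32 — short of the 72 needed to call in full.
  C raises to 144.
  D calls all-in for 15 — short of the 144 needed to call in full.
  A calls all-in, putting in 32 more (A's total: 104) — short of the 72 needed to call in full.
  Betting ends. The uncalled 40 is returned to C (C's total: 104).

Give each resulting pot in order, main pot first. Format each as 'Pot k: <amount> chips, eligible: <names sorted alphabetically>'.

Pot 1: 60 chips, eligible: A, B, C, D
Pot 2: 51 chips, eligible: A, B, C
Pot 3: 144 chips, eligible: A, C

Derivation:
Contributions (after 40 returned to C): A=104, B=32, C=104, D=15
Pot levels (distinct totals of non-folded players): 15, 32, 104
Layer 1-15: 15 each from A, B, C, D = 15*4 = 60 chips; eligible A, B, C, D
Layer 16-32: 17 each from A, B, C = 17*3 = 51 chips; eligible A, B, C
Layer 33-104: 72 each from A, C = 72*2 = 144 chips; eligible A, C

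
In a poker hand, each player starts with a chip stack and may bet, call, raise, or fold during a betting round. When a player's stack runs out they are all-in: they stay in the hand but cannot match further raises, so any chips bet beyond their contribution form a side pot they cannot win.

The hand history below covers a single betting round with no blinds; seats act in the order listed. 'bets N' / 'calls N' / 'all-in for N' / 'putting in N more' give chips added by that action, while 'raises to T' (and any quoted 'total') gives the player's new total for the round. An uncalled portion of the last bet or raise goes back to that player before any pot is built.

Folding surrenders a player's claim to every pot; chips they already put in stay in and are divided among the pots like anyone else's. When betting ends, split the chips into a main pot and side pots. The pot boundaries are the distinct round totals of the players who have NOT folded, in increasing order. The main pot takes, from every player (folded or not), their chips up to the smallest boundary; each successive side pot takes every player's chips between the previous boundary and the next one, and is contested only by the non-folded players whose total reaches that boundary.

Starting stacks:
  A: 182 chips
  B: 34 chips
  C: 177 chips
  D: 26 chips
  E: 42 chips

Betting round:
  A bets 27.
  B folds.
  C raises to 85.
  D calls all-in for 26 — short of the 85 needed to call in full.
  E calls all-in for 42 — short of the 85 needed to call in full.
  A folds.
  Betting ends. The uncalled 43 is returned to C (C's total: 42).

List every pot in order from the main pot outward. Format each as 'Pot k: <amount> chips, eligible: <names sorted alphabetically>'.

Contributions (after 43 returned to C): A=27, C=42, D=26, E=42
Folded: A, B
Pot levels (distinct totals of non-folded players): 26, 42
Layer 1-26: 26 each from A, C, D, E = 26*4 = 104 chips; eligible C, D, E
Layer 27-42: A 1 + C 16 + E 16 = 33 chips; eligible C, E

Pot 1: 104 chips, eligible: C, D, E
Pot 2: 33 chips, eligible: C, E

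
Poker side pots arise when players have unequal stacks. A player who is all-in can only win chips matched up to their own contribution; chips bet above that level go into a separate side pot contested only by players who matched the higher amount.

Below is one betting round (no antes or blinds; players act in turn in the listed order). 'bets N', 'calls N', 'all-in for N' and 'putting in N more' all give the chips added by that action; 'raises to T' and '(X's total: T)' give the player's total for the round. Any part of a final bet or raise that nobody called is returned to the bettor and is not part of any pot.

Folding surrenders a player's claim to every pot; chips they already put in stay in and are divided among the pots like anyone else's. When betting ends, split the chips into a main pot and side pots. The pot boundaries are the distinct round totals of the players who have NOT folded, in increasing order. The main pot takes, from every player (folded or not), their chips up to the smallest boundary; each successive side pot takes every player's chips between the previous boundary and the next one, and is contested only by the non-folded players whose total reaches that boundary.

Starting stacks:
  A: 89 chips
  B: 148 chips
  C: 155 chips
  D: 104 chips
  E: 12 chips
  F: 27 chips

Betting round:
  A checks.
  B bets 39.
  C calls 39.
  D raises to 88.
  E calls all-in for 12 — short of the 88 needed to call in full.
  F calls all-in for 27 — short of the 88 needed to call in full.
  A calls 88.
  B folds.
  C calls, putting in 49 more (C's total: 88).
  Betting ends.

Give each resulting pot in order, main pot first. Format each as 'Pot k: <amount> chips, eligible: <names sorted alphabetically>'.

Contributions: A=88, B=39, C=88, D=88, E=12, F=27
Folded: B
Pot levels (distinct totals of non-folded players): 12, 27, 88
Layer 1-12: 12 each from A, B, C, D, E, F = 12*6 = 72 chips; eligible A, C, D, E, F
Layer 13-27: 15 each from A, B, C, D, F = 15*5 = 75 chips; eligible A, C, D, F
Layer 28-88: A 61 + B 12 + C 61 + D 61 = 195 chips; eligible A, C, D

Pot 1: 72 chips, eligible: A, C, D, E, F
Pot 2: 75 chips, eligible: A, C, D, F
Pot 3: 195 chips, eligible: A, C, D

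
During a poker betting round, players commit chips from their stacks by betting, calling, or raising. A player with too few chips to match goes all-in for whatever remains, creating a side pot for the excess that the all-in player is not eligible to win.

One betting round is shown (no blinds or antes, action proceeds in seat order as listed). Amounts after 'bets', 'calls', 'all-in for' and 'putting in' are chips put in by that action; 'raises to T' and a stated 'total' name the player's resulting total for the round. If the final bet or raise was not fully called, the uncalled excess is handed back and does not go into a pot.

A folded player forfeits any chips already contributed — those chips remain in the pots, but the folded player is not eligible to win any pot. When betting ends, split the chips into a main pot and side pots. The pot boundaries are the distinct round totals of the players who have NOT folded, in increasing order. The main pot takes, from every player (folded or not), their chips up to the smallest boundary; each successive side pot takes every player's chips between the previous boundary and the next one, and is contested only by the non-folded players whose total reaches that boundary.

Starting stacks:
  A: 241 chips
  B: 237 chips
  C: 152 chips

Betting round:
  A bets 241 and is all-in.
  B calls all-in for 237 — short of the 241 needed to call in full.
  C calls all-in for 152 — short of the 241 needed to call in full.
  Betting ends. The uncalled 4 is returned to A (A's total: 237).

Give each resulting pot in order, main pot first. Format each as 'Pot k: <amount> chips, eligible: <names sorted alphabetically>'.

Pot 1: 456 chips, eligible: A, B, C
Pot 2: 170 chips, eligible: A, B

Derivation:
Contributions (after 4 returned to A): A=237, B=237, C=152
Pot levels (distinct totals of non-folded players): 152, 237
Layer 1-152: 152 each from A, B, C = 152*3 = 456 chips; eligible A, B, C
Layer 153-237: 85 each from A, B = 85*2 = 170 chips; eligible A, B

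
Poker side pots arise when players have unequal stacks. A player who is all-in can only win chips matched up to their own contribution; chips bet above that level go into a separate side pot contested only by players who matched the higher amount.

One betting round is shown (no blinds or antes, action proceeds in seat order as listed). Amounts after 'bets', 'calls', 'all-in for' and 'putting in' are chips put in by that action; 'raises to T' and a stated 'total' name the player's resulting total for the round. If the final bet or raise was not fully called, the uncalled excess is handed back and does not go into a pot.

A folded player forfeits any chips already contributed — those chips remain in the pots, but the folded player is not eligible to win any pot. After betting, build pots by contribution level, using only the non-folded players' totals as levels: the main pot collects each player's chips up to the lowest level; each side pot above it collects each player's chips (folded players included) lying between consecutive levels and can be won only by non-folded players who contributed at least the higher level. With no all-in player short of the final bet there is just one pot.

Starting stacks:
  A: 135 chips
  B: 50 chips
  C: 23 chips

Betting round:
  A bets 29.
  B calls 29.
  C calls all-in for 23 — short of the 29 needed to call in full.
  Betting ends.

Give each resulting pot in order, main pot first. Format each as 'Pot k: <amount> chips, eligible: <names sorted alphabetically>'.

Contributions: A=29, B=29, C=23
Pot levels (distinct totals of non-folded players): 23, 29
Layer 1-23: 23 each from A, B, C = 23*3 = 69 chips; eligible A, B, C
Layer 24-29: 6 each from A, B = 6*2 = 12 chips; eligible A, B

Pot 1: 69 chips, eligible: A, B, C
Pot 2: 12 chips, eligible: A, B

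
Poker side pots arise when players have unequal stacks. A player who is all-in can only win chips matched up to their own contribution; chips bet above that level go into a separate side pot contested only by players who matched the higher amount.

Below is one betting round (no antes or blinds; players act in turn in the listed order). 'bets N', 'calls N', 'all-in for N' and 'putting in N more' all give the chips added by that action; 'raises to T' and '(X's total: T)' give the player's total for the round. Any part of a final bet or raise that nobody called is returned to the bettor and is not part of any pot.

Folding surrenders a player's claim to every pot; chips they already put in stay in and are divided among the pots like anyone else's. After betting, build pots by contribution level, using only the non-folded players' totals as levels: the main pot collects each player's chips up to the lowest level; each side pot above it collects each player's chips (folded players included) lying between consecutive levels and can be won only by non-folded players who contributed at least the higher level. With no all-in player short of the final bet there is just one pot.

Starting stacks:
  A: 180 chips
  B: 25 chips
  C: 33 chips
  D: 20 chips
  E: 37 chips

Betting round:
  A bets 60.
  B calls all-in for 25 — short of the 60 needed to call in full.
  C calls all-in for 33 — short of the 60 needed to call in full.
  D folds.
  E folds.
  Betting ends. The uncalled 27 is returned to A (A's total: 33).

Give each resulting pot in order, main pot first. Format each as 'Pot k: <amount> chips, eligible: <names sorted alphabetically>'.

Pot 1: 75 chips, eligible: A, B, C
Pot 2: 16 chips, eligible: A, C

Derivation:
Contributions (after 27 returned to A): A=33, B=25, C=33
Folded: D, E
Pot levels (distinct totals of non-folded players): 25, 33
Layer 1-25: 25 each from A, B, C = 25*3 = 75 chips; eligible A, B, C
Layer 26-33: 8 each from A, C = 8*2 = 16 chips; eligible A, C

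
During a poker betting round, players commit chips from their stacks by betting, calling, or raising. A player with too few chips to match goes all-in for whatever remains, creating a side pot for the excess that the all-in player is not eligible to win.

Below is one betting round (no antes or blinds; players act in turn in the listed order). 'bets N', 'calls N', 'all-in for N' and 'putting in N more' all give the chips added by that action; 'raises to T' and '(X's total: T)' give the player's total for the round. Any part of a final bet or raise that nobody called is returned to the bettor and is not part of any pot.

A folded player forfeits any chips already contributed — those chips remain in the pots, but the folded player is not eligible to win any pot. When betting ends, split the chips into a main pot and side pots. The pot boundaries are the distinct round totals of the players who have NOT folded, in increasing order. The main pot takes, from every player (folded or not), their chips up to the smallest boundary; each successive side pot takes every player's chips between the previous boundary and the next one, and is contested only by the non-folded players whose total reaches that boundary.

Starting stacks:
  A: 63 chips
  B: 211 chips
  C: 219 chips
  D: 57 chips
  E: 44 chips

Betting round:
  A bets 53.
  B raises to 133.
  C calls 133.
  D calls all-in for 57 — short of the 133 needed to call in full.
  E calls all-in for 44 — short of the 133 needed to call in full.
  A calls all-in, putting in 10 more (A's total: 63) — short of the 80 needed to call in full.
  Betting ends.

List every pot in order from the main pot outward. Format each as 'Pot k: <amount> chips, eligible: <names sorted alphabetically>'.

Contributions: A=63, B=133, C=133, D=57, E=44
Pot levels (distinct totals of non-folded players): 44, 57, 63, 133
Layer 1-44: 44 each from A, B, C, D, E = 44*5 = 220 chips; eligible A, B, C, D, E
Layer 45-57: 13 each from A, B, C, D = 13*4 = 52 chips; eligible A, B, C, D
Layer 58-63: 6 each from A, B, C = 6*3 = 18 chips; eligible A, B, C
Layer 64-133: 70 each from B, C = 70*2 = 140 chips; eligible B, C

Pot 1: 220 chips, eligible: A, B, C, D, E
Pot 2: 52 chips, eligible: A, B, C, D
Pot 3: 18 chips, eligible: A, B, C
Pot 4: 140 chips, eligible: B, C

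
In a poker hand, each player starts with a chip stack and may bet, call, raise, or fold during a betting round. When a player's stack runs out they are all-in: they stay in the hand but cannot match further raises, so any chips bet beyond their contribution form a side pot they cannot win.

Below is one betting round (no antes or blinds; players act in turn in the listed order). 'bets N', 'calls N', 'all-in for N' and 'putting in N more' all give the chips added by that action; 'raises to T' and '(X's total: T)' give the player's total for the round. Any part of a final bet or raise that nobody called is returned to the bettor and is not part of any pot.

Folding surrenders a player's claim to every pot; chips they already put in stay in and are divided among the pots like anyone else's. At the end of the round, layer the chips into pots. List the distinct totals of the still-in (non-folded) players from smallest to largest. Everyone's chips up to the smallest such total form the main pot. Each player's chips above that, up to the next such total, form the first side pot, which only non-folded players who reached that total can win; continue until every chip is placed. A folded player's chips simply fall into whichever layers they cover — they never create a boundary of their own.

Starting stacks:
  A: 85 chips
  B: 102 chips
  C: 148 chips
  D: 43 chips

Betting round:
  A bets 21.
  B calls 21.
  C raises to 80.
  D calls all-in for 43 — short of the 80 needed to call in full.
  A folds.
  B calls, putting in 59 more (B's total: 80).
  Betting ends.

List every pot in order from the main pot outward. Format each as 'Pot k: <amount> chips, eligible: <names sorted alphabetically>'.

Contributions: A=21, B=80, C=80, D=43
Folded: A
Pot levels (distinct totals of non-folded players): 43, 80
Layer 1-43: A 21 + B 43 + C 43 + D 43 = 150 chips; eligible B, C, D
Layer 44-80: 37 each from B, C = 37*2 = 74 chips; eligible B, C

Pot 1: 150 chips, eligible: B, C, D
Pot 2: 74 chips, eligible: B, C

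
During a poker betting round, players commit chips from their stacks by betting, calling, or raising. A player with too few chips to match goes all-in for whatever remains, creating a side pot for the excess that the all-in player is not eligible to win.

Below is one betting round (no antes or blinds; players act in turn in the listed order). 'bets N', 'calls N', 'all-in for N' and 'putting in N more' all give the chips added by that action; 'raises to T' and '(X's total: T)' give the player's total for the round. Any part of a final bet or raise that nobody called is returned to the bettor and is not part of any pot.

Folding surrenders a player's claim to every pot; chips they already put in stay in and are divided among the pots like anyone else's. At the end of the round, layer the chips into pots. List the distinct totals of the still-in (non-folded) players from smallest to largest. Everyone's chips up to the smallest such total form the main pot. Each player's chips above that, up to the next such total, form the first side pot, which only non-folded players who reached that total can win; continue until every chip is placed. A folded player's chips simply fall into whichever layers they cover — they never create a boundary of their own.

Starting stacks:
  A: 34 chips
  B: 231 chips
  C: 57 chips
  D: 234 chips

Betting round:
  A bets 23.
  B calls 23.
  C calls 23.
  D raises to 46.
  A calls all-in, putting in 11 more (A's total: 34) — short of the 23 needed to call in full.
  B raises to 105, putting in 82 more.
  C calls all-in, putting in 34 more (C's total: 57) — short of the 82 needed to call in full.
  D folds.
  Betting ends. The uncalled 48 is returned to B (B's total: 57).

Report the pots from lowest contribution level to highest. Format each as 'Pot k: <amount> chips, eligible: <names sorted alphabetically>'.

Contributions (after 48 returned to B): A=34, B=57, C=57, D=46
Folded: D
Pot levels (distinct totals of non-folded players): 34, 57
Layer 1-34: 34 each from A, B, C, D = 34*4 = 136 chips; eligible A, B, C
Layer 35-57: B 23 + C 23 + D 12 = 58 chips; eligible B, C

Pot 1: 136 chips, eligible: A, B, C
Pot 2: 58 chips, eligible: B, C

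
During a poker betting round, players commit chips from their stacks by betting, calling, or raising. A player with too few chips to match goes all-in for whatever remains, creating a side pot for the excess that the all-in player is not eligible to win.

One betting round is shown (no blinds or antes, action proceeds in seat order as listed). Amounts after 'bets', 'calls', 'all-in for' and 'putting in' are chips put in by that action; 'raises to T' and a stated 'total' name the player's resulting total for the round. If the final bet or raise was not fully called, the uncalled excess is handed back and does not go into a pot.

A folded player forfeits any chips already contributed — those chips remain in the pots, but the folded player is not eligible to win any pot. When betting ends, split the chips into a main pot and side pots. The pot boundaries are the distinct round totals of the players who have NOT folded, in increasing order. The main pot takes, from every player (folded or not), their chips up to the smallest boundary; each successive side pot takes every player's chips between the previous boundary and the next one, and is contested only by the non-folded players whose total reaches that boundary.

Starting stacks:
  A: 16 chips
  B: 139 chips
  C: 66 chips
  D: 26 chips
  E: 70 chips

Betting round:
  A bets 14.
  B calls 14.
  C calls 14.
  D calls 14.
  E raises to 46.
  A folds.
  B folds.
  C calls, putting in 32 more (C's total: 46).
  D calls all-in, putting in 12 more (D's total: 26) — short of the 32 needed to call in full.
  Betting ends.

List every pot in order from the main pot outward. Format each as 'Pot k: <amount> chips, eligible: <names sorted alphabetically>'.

Pot 1: 106 chips, eligible: C, D, E
Pot 2: 40 chips, eligible: C, E

Derivation:
Contributions: A=14, B=14, C=46, D=26, E=46
Folded: A, B
Pot levels (distinct totals of non-folded players): 26, 46
Layer 1-26: A 14 + B 14 + C 26 + D 26 + E 26 = 106 chips; eligible C, D, E
Layer 27-46: 20 each from C, E = 20*2 = 40 chips; eligible C, E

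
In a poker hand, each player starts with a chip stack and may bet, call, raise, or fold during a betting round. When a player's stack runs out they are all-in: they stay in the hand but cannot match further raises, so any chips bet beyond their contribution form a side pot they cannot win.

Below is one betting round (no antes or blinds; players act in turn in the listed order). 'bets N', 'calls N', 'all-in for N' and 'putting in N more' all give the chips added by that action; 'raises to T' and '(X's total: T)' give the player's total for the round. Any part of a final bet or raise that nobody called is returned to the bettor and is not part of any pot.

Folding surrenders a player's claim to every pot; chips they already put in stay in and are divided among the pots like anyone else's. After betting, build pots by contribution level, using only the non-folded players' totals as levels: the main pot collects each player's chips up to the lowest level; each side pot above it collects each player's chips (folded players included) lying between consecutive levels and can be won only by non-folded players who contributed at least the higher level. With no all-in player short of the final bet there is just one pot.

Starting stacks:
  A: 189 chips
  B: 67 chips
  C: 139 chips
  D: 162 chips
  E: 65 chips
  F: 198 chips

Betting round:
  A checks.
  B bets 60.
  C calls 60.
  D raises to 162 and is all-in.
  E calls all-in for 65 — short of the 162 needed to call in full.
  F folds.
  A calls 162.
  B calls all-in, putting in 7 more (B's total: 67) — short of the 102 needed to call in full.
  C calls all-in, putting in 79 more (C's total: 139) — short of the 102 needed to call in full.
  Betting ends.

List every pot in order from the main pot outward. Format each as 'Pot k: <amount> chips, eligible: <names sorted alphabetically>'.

Pot 1: 325 chips, eligible: A, B, C, D, E
Pot 2: 8 chips, eligible: A, B, C, D
Pot 3: 216 chips, eligible: A, C, D
Pot 4: 46 chips, eligible: A, D

Derivation:
Contributions: A=162, B=67, C=139, D=162, E=65
Folded: F
Pot levels (distinct totals of non-folded players): 65, 67, 139, 162
Layer 1-65: 65 each from A, B, C, D, E = 65*5 = 325 chips; eligible A, B, C, D, E
Layer 66-67: 2 each from A, B, C, D = 2*4 = 8 chips; eligible A, B, C, D
Layer 68-139: 72 each from A, C, D = 72*3 = 216 chips; eligible A, C, D
Layer 140-162: 23 each from A, D = 23*2 = 46 chips; eligible A, D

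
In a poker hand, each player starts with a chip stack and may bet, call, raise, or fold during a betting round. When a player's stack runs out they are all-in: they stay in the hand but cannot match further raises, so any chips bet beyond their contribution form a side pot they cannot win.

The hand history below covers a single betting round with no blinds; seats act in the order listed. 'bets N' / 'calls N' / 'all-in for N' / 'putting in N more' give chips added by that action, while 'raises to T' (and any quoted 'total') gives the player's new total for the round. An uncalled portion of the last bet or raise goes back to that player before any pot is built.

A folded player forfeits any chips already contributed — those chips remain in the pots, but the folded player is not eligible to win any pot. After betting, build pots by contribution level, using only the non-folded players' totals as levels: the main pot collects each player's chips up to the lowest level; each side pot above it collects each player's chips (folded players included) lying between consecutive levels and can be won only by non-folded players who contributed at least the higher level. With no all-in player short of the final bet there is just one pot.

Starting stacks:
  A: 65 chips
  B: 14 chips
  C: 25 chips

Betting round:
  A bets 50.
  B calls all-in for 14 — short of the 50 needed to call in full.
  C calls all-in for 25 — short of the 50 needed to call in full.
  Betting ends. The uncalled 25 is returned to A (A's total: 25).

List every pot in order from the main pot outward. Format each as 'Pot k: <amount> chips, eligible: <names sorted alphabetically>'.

Contributions (after 25 returned to A): A=25, B=14, C=25
Pot levels (distinct totals of non-folded players): 14, 25
Layer 1-14: 14 each from A, B, C = 14*3 = 42 chips; eligible A, B, C
Layer 15-25: 11 each from A, C = 11*2 = 22 chips; eligible A, C

Pot 1: 42 chips, eligible: A, B, C
Pot 2: 22 chips, eligible: A, C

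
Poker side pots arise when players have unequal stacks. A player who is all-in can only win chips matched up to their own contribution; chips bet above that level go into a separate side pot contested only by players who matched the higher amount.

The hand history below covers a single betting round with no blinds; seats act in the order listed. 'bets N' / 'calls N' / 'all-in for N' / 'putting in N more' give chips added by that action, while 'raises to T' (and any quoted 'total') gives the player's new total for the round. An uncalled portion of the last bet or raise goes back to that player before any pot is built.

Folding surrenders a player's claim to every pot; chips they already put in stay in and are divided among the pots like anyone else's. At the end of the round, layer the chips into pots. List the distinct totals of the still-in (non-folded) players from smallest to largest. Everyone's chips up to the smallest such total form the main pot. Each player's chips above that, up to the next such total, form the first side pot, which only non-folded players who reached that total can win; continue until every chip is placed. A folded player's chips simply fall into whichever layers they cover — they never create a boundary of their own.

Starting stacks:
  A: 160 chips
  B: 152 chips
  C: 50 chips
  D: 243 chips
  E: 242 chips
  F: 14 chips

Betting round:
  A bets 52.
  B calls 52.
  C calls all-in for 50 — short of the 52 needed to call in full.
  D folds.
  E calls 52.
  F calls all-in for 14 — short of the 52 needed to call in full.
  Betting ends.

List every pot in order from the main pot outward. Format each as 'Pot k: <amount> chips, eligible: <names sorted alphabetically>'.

Contributions: A=52, B=52, C=50, E=52, F=14
Folded: D
Pot levels (distinct totals of non-folded players): 14, 50, 52
Layer 1-14: 14 each from A, B, C, E, F = 14*5 = 70 chips; eligible A, B, C, E, F
Layer 15-50: 36 each from A, B, C, E = 36*4 = 144 chips; eligible A, B, C, E
Layer 51-52: 2 each from A, B, E = 2*3 = 6 chips; eligible A, B, E

Pot 1: 70 chips, eligible: A, B, C, E, F
Pot 2: 144 chips, eligible: A, B, C, E
Pot 3: 6 chips, eligible: A, B, E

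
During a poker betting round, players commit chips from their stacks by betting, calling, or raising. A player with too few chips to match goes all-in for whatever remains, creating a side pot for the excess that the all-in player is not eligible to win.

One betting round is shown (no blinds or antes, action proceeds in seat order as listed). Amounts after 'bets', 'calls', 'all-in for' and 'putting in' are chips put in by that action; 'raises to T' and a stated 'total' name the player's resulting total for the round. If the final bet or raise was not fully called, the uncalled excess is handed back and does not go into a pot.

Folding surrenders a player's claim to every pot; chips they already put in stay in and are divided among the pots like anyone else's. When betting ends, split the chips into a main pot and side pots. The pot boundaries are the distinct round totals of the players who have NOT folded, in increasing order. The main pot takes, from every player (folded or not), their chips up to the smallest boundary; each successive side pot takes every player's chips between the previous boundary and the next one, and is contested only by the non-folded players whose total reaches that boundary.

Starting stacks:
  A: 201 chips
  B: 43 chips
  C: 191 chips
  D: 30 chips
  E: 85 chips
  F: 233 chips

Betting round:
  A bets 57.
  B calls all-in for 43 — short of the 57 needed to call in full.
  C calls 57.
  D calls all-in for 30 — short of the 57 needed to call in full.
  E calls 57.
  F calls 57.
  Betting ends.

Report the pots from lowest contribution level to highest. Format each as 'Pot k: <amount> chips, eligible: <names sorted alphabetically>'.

Pot 1: 180 chips, eligible: A, B, C, D, E, F
Pot 2: 65 chips, eligible: A, B, C, E, F
Pot 3: 56 chips, eligible: A, C, E, F

Derivation:
Contributions: A=57, B=43, C=57, D=30, E=57, F=57
Pot levels (distinct totals of non-folded players): 30, 43, 57
Layer 1-30: 30 each from A, B, C, D, E, F = 30*6 = 180 chips; eligible A, B, C, D, E, F
Layer 31-43: 13 each from A, B, C, E, F = 13*5 = 65 chips; eligible A, B, C, E, F
Layer 44-57: 14 each from A, C, E, F = 14*4 = 56 chips; eligible A, C, E, F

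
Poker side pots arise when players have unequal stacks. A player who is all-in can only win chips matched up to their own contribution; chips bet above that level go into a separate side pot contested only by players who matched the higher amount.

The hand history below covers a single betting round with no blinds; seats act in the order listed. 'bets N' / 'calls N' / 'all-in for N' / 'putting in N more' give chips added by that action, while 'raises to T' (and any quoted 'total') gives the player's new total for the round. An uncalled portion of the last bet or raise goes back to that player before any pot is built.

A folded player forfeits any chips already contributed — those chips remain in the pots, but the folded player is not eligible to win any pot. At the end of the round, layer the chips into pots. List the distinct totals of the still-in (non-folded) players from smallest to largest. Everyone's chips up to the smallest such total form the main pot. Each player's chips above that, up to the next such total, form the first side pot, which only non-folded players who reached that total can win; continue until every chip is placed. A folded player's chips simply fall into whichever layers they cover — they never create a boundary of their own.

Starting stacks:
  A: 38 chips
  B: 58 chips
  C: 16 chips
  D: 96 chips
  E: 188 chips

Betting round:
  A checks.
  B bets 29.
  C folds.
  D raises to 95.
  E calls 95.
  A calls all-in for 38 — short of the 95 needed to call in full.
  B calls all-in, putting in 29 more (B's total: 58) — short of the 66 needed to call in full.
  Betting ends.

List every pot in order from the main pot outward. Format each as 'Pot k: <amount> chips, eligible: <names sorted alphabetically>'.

Pot 1: 152 chips, eligible: A, B, D, E
Pot 2: 60 chips, eligible: B, D, E
Pot 3: 74 chips, eligible: D, E

Derivation:
Contributions: A=38, B=58, D=95, E=95
Folded: C
Pot levels (distinct totals of non-folded players): 38, 58, 95
Layer 1-38: 38 each from A, B, D, E = 38*4 = 152 chips; eligible A, B, D, E
Layer 39-58: 20 each from B, D, E = 20*3 = 60 chips; eligible B, D, E
Layer 59-95: 37 each from D, E = 37*2 = 74 chips; eligible D, E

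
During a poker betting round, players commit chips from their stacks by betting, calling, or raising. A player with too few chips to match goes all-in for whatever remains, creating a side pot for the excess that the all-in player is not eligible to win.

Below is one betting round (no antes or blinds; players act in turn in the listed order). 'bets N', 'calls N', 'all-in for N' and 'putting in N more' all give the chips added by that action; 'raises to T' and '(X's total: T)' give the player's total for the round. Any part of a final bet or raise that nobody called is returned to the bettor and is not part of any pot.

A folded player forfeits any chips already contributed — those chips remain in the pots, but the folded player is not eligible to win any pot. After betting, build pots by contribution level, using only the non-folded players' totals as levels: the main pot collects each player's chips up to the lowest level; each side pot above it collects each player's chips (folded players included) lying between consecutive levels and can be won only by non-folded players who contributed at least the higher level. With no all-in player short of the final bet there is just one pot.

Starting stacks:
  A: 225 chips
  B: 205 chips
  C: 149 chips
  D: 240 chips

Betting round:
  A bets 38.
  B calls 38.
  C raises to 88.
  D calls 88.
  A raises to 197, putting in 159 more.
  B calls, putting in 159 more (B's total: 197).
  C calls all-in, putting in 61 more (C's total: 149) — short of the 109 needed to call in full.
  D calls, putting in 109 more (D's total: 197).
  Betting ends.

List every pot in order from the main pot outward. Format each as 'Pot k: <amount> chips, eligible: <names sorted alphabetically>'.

Pot 1: 596 chips, eligible: A, B, C, D
Pot 2: 144 chips, eligible: A, B, D

Derivation:
Contributions: A=197, B=197, C=149, D=197
Pot levels (distinct totals of non-folded players): 149, 197
Layer 1-149: 149 each from A, B, C, D = 149*4 = 596 chips; eligible A, B, C, D
Layer 150-197: 48 each from A, B, D = 48*3 = 144 chips; eligible A, B, D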